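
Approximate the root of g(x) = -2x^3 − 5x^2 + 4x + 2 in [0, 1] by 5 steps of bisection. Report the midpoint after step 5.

0.90625

g(0.5) = 2.5 > 0, so the root lies in [0.5, 1]
g(0.75) = 1.34375 > 0, so the root lies in [0.75, 1]
g(0.875) = 0.332031 > 0, so the root lies in [0.875, 1]
g(0.9375) = -0.2925 < 0, so the root lies in [0.875, 0.9375]
g(0.90625) = 0.03 > 0, so the root lies in [0.90625, 0.9375]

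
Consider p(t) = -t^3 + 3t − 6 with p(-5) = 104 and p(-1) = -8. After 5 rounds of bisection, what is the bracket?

midpoint -3: p = 12 > 0 → [-3, -1]
midpoint -2: p = -4 < 0 → [-3, -2]
midpoint -2.5: p = 2.125 > 0 → [-2.5, -2]
midpoint -2.25: p = -1.3594 < 0 → [-2.5, -2.25]
midpoint -2.375: p = 0.2715 > 0 → [-2.375, -2.25]

[-2.375, -2.25]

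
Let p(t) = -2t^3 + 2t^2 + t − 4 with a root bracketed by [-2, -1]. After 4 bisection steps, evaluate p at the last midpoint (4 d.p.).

-0.4058

m = -1.5, p(m) = 5.75 (+); new bracket [-1.5, -1]
m = -1.25, p(m) = 1.78125 (+); new bracket [-1.25, -1]
m = -1.125, p(m) = 0.253906 (+); new bracket [-1.125, -1]
m = -1.0625, p(m) = -0.4058 (−); new bracket [-1.125, -1.0625]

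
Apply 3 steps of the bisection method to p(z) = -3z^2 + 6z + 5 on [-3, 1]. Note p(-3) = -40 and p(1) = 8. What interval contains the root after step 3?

p(-1) = -4 < 0, so the root lies in [-1, 1]
p(0) = 5 > 0, so the root lies in [-1, 0]
p(-0.5) = 1.25 > 0, so the root lies in [-1, -0.5]

[-1, -0.5]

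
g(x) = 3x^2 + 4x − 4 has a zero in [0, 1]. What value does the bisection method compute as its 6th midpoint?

0.671875

m = 0.5, g(m) = -1.25 (−); new bracket [0.5, 1]
m = 0.75, g(m) = 0.6875 (+); new bracket [0.5, 0.75]
m = 0.625, g(m) = -0.328125 (−); new bracket [0.625, 0.75]
m = 0.6875, g(m) = 0.168 (+); new bracket [0.625, 0.6875]
m = 0.65625, g(m) = -0.083 (−); new bracket [0.65625, 0.6875]
m = 0.671875, g(m) = 0.0417 (+); new bracket [0.65625, 0.671875]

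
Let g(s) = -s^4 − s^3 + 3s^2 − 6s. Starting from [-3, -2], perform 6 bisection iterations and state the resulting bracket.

[-2.828125, -2.8125]

s = -2.5 gives g = 10.3125, positive; keep [-3, -2.5]
s = -2.75 gives g = 2.792969, positive; keep [-3, -2.75]
s = -2.875 gives g = -2.51001, negative; keep [-2.875, -2.75]
s = -2.8125 gives g = 0.2822, positive; keep [-2.875, -2.8125]
s = -2.84375 gives g = -1.0778, negative; keep [-2.84375, -2.8125]
s = -2.828125 gives g = -0.3889, negative; keep [-2.828125, -2.8125]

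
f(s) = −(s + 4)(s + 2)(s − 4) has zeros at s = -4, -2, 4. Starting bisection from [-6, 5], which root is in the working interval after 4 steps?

m = -0.5, f(m) = 23.625 (+); new bracket [-0.5, 5]
m = 2.25, f(m) = 46.484375 (+); new bracket [2.25, 5]
m = 3.625, f(m) = 16.083984 (+); new bracket [3.625, 5]
m = 4.3125, f(m) = -16.3977 (−); new bracket [3.625, 4.3125]

4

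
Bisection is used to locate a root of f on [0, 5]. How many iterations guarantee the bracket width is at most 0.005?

10

Width after n steps is 5/2^n. Need 2^n ≥ 5/0.005 = 1000.
2^9 = 512 < 1000 ≤ 2^10 = 1024, so n = 10.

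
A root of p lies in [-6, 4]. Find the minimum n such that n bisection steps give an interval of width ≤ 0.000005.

Width after n steps is 10/2^n. Need 2^n ≥ 10/0.000005 = 2000000.
2^20 = 1048576 < 2000000 ≤ 2^21 = 2097152, so n = 21.

21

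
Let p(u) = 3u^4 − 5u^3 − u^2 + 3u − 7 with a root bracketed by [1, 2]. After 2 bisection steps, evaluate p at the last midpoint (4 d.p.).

-3.4727

u = 1.5 gives p = -6.4375, negative; keep [1.5, 2]
u = 1.75 gives p = -3.472656, negative; keep [1.75, 2]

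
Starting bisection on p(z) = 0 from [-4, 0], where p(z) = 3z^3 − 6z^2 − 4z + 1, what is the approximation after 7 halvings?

p(-2) = -39 < 0, so the root lies in [-2, 0]
p(-1) = -4 < 0, so the root lies in [-1, 0]
p(-0.5) = 1.125 > 0, so the root lies in [-1, -0.5]
p(-0.75) = -0.6406 < 0, so the root lies in [-0.75, -0.5]
p(-0.625) = 0.4238 > 0, so the root lies in [-0.75, -0.625]
p(-0.6875) = -0.0608 < 0, so the root lies in [-0.6875, -0.625]
p(-0.65625) = 0.1931 > 0, so the root lies in [-0.6875, -0.65625]

-0.65625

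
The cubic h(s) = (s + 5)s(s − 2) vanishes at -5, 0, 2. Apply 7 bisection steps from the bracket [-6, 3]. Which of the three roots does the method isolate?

-5

m = -1.5, h(m) = 18.375 (+); new bracket [-6, -1.5]
m = -3.75, h(m) = 26.953125 (+); new bracket [-6, -3.75]
m = -4.875, h(m) = 4.189453 (+); new bracket [-6, -4.875]
m = -5.4375, h(m) = -17.6931 (−); new bracket [-5.4375, -4.875]
m = -5.15625, h(m) = -5.7655 (−); new bracket [-5.15625, -4.875]
m = -5.015625, h(m) = -0.5498 (−); new bracket [-5.015625, -4.875]
m = -4.9453125, h(m) = 1.8783 (+); new bracket [-5.015625, -4.9453125]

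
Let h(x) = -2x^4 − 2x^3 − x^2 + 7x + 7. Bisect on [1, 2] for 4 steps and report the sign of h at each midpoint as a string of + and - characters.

midpoint 1.5: h = -1.625 < 0 → [1, 1.5]
midpoint 1.25: h = 5.398438 > 0 → [1.25, 1.5]
midpoint 1.375: h = 2.38623 > 0 → [1.375, 1.5]
midpoint 1.4375: h = 0.5151 > 0 → [1.4375, 1.5]

-+++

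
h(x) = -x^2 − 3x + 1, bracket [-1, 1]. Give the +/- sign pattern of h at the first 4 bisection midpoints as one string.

+-+-

h(0) = 1 > 0, so the root lies in [0, 1]
h(0.5) = -0.75 < 0, so the root lies in [0, 0.5]
h(0.25) = 0.1875 > 0, so the root lies in [0.25, 0.5]
h(0.375) = -0.2656 < 0, so the root lies in [0.25, 0.375]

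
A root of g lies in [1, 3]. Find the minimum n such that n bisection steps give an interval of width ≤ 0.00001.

18

Width after n steps is 2/2^n. Need 2^n ≥ 2/0.00001 = 200000.
2^17 = 131072 < 200000 ≤ 2^18 = 262144, so n = 18.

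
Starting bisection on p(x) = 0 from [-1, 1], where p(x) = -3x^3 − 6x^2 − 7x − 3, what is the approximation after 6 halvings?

-0.71875

m = 0, p(m) = -3 (−); new bracket [-1, 0]
m = -0.5, p(m) = -0.625 (−); new bracket [-1, -0.5]
m = -0.75, p(m) = 0.140625 (+); new bracket [-0.75, -0.5]
m = -0.625, p(m) = -0.2363 (−); new bracket [-0.75, -0.625]
m = -0.6875, p(m) = -0.0486 (−); new bracket [-0.75, -0.6875]
m = -0.71875, p(m) = 0.0456 (+); new bracket [-0.71875, -0.6875]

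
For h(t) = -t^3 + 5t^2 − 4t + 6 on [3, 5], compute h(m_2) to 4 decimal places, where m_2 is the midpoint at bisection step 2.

midpoint 4: h = 6 > 0 → [4, 5]
midpoint 4.5: h = -1.875 < 0 → [4, 4.5]

-1.8750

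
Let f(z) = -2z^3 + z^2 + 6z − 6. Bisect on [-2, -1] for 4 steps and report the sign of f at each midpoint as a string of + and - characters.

z = -1.5 gives f = -6, negative; keep [-2, -1.5]
z = -1.75 gives f = -2.71875, negative; keep [-2, -1.75]
z = -1.875 gives f = -0.550781, negative; keep [-2, -1.875]
z = -1.9375 gives f = 0.6753, positive; keep [-1.9375, -1.875]

---+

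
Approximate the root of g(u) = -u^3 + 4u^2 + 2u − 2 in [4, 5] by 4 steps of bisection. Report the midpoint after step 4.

4.3125

g(4.5) = -3.125 < 0, so the root lies in [4, 4.5]
g(4.25) = 1.984375 > 0, so the root lies in [4.25, 4.5]
g(4.375) = -0.427734 < 0, so the root lies in [4.25, 4.375]
g(4.3125) = 0.8132 > 0, so the root lies in [4.3125, 4.375]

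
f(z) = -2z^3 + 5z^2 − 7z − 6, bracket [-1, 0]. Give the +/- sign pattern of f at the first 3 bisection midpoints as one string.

-++

f(-0.5) = -1 < 0, so the root lies in [-1, -0.5]
f(-0.75) = 2.90625 > 0, so the root lies in [-0.75, -0.5]
f(-0.625) = 0.816406 > 0, so the root lies in [-0.625, -0.5]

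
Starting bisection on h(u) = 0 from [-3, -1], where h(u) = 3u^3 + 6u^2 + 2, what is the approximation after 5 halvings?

h(-2) = 2 > 0, so the root lies in [-3, -2]
h(-2.5) = -7.375 < 0, so the root lies in [-2.5, -2]
h(-2.25) = -1.796875 < 0, so the root lies in [-2.25, -2]
h(-2.125) = 0.3066 > 0, so the root lies in [-2.25, -2.125]
h(-2.1875) = -0.6917 < 0, so the root lies in [-2.1875, -2.125]

-2.1875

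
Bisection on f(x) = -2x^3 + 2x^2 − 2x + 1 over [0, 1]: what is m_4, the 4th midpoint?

0.6875

m = 0.5, f(m) = 0.25 (+); new bracket [0.5, 1]
m = 0.75, f(m) = -0.21875 (−); new bracket [0.5, 0.75]
m = 0.625, f(m) = 0.042969 (+); new bracket [0.625, 0.75]
m = 0.6875, f(m) = -0.0796 (−); new bracket [0.625, 0.6875]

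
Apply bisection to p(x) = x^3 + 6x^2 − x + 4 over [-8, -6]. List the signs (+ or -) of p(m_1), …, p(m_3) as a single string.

--+

p(-7) = -38 < 0, so the root lies in [-7, -6]
p(-6.5) = -10.625 < 0, so the root lies in [-6.5, -6]
p(-6.25) = 0.484375 > 0, so the root lies in [-6.5, -6.25]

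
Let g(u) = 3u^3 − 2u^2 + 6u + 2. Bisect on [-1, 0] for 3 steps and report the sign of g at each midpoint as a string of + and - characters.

-+-

midpoint -0.5: g = -1.875 < 0 → [-0.5, 0]
midpoint -0.25: g = 0.328125 > 0 → [-0.5, -0.25]
midpoint -0.375: g = -0.689453 < 0 → [-0.375, -0.25]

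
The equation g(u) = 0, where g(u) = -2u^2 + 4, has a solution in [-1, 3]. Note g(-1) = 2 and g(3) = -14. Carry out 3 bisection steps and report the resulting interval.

[1, 1.5]

m = 1, g(m) = 2 (+); new bracket [1, 3]
m = 2, g(m) = -4 (−); new bracket [1, 2]
m = 1.5, g(m) = -0.5 (−); new bracket [1, 1.5]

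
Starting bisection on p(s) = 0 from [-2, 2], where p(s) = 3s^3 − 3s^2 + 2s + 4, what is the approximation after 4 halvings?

midpoint 0: p = 4 > 0 → [-2, 0]
midpoint -1: p = -4 < 0 → [-1, 0]
midpoint -0.5: p = 1.875 > 0 → [-1, -0.5]
midpoint -0.75: p = -0.4531 < 0 → [-0.75, -0.5]

-0.75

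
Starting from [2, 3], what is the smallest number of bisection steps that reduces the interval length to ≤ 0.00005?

Width after n steps is 1/2^n. Need 2^n ≥ 1/0.00005 = 20000.
2^14 = 16384 < 20000 ≤ 2^15 = 32768, so n = 15.

15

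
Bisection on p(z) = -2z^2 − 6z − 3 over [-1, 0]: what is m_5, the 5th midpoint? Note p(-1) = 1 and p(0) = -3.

-0.65625

midpoint -0.5: p = -0.5 < 0 → [-1, -0.5]
midpoint -0.75: p = 0.375 > 0 → [-0.75, -0.5]
midpoint -0.625: p = -0.03125 < 0 → [-0.75, -0.625]
midpoint -0.6875: p = 0.1797 > 0 → [-0.6875, -0.625]
midpoint -0.65625: p = 0.0762 > 0 → [-0.65625, -0.625]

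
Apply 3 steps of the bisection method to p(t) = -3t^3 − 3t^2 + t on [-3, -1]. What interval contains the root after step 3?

p(-2) = 10 > 0, so the root lies in [-2, -1]
p(-1.5) = 1.875 > 0, so the root lies in [-1.5, -1]
p(-1.25) = -0.078125 < 0, so the root lies in [-1.5, -1.25]

[-1.5, -1.25]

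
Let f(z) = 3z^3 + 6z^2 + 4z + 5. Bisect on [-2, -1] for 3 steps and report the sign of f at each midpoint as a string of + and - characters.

f(-1.5) = 2.375 > 0, so the root lies in [-2, -1.5]
f(-1.75) = 0.296875 > 0, so the root lies in [-2, -1.75]
f(-1.875) = -1.181641 < 0, so the root lies in [-1.875, -1.75]

++-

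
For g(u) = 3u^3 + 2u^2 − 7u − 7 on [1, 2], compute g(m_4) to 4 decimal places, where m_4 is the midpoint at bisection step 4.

1.2991

u = 1.5 gives g = -2.875, negative; keep [1.5, 2]
u = 1.75 gives g = 2.953125, positive; keep [1.5, 1.75]
u = 1.625 gives g = -0.220703, negative; keep [1.625, 1.75]
u = 1.6875 gives g = 1.2991, positive; keep [1.625, 1.6875]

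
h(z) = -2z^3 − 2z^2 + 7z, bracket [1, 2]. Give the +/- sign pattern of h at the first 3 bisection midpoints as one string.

-++

midpoint 1.5: h = -0.75 < 0 → [1, 1.5]
midpoint 1.25: h = 1.71875 > 0 → [1.25, 1.5]
midpoint 1.375: h = 0.644531 > 0 → [1.375, 1.5]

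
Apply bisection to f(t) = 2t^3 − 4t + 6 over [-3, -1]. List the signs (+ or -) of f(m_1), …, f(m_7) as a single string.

-+++--+

t = -2 gives f = -2, negative; keep [-2, -1]
t = -1.5 gives f = 5.25, positive; keep [-2, -1.5]
t = -1.75 gives f = 2.28125, positive; keep [-2, -1.75]
t = -1.875 gives f = 0.3164, positive; keep [-2, -1.875]
t = -1.9375 gives f = -0.7964, negative; keep [-1.9375, -1.875]
t = -1.90625 gives f = -0.2288, negative; keep [-1.90625, -1.875]
t = -1.890625 gives f = 0.0466, positive; keep [-1.90625, -1.890625]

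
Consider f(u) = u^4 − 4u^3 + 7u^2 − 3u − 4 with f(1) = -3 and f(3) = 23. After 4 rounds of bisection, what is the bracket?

u = 2 gives f = 2, positive; keep [1, 2]
u = 1.5 gives f = -1.1875, negative; keep [1.5, 2]
u = 1.75 gives f = 0.128906, positive; keep [1.5, 1.75]
u = 1.625 gives f = -0.5818, negative; keep [1.625, 1.75]

[1.625, 1.75]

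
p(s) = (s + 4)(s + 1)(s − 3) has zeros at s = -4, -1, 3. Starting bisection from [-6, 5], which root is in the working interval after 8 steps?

3

p(-0.5) = -6.125 < 0, so the root lies in [-0.5, 5]
p(2.25) = -15.234375 < 0, so the root lies in [2.25, 5]
p(3.625) = 22.041016 > 0, so the root lies in [2.25, 3.625]
p(2.9375) = -1.7073 < 0, so the root lies in [2.9375, 3.625]
p(3.28125) = 8.7674 > 0, so the root lies in [2.9375, 3.28125]
p(3.109375) = 3.1954 > 0, so the root lies in [2.9375, 3.109375]
p(3.0234375) = 0.6623 > 0, so the root lies in [2.9375, 3.0234375]
p(2.98046875) = -0.5427 < 0, so the root lies in [2.98046875, 3.0234375]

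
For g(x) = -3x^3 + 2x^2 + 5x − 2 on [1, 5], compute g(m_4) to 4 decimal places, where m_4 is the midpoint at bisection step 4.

1.5156

x = 3 gives g = -50, negative; keep [1, 3]
x = 2 gives g = -8, negative; keep [1, 2]
x = 1.5 gives g = -0.125, negative; keep [1, 1.5]
x = 1.25 gives g = 1.5156, positive; keep [1.25, 1.5]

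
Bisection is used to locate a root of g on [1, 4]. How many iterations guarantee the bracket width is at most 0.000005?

20

Width after n steps is 3/2^n. Need 2^n ≥ 3/0.000005 = 600000.
2^19 = 524288 < 600000 ≤ 2^20 = 1048576, so n = 20.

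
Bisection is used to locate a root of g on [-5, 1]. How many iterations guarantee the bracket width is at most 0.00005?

Width after n steps is 6/2^n. Need 2^n ≥ 6/0.00005 = 120000.
2^16 = 65536 < 120000 ≤ 2^17 = 131072, so n = 17.

17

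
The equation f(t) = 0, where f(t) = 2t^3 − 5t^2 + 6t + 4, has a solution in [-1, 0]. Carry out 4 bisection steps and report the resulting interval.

[-0.5, -0.4375]

m = -0.5, f(m) = -0.5 (−); new bracket [-0.5, 0]
m = -0.25, f(m) = 2.15625 (+); new bracket [-0.5, -0.25]
m = -0.375, f(m) = 0.941406 (+); new bracket [-0.5, -0.375]
m = -0.4375, f(m) = 0.2505 (+); new bracket [-0.5, -0.4375]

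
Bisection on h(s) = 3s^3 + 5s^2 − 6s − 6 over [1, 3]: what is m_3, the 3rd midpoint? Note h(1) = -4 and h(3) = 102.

1.25

h(2) = 26 > 0, so the root lies in [1, 2]
h(1.5) = 6.375 > 0, so the root lies in [1, 1.5]
h(1.25) = 0.171875 > 0, so the root lies in [1, 1.25]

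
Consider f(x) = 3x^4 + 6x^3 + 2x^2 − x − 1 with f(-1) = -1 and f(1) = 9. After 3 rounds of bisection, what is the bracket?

[0.5, 0.75]

m = 0, f(m) = -1 (−); new bracket [0, 1]
m = 0.5, f(m) = -0.0625 (−); new bracket [0.5, 1]
m = 0.75, f(m) = 2.855469 (+); new bracket [0.5, 0.75]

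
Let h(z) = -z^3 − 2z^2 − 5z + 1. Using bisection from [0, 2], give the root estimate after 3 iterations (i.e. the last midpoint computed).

midpoint 1: h = -7 < 0 → [0, 1]
midpoint 0.5: h = -2.125 < 0 → [0, 0.5]
midpoint 0.25: h = -0.390625 < 0 → [0, 0.25]

0.25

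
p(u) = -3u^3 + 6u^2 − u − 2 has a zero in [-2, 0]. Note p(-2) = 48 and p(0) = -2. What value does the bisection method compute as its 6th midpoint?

-0.46875

m = -1, p(m) = 8 (+); new bracket [-1, 0]
m = -0.5, p(m) = 0.375 (+); new bracket [-0.5, 0]
m = -0.25, p(m) = -1.328125 (−); new bracket [-0.5, -0.25]
m = -0.375, p(m) = -0.623 (−); new bracket [-0.5, -0.375]
m = -0.4375, p(m) = -0.1628 (−); new bracket [-0.5, -0.4375]
m = -0.46875, p(m) = 0.0961 (+); new bracket [-0.46875, -0.4375]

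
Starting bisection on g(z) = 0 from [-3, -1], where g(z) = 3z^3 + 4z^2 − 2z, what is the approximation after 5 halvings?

-1.6875

g(-2) = -4 < 0, so the root lies in [-2, -1]
g(-1.5) = 1.875 > 0, so the root lies in [-2, -1.5]
g(-1.75) = -0.328125 < 0, so the root lies in [-1.75, -1.5]
g(-1.625) = 0.9395 > 0, so the root lies in [-1.75, -1.625]
g(-1.6875) = 0.3494 > 0, so the root lies in [-1.75, -1.6875]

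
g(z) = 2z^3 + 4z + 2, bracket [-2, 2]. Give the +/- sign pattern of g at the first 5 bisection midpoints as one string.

+--++

midpoint 0: g = 2 > 0 → [-2, 0]
midpoint -1: g = -4 < 0 → [-1, 0]
midpoint -0.5: g = -0.25 < 0 → [-0.5, 0]
midpoint -0.25: g = 0.9688 > 0 → [-0.5, -0.25]
midpoint -0.375: g = 0.3945 > 0 → [-0.5, -0.375]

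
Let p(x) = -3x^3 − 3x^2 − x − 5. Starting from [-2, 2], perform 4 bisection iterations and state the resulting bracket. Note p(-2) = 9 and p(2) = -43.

[-1.75, -1.5]

midpoint 0: p = -5 < 0 → [-2, 0]
midpoint -1: p = -4 < 0 → [-2, -1]
midpoint -1.5: p = -0.125 < 0 → [-2, -1.5]
midpoint -1.75: p = 3.6406 > 0 → [-1.75, -1.5]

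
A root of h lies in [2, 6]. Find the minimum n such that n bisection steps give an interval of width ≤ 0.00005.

Width after n steps is 4/2^n. Need 2^n ≥ 4/0.00005 = 80000.
2^16 = 65536 < 80000 ≤ 2^17 = 131072, so n = 17.

17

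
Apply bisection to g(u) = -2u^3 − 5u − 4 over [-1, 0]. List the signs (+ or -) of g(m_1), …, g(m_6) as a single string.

-+-+--

u = -0.5 gives g = -1.25, negative; keep [-1, -0.5]
u = -0.75 gives g = 0.59375, positive; keep [-0.75, -0.5]
u = -0.625 gives g = -0.386719, negative; keep [-0.75, -0.625]
u = -0.6875 gives g = 0.0874, positive; keep [-0.6875, -0.625]
u = -0.65625 gives g = -0.1535, negative; keep [-0.6875, -0.65625]
u = -0.671875 gives g = -0.034, negative; keep [-0.6875, -0.671875]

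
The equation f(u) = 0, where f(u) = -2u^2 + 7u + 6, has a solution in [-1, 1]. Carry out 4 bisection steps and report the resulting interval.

[-0.75, -0.625]

midpoint 0: f = 6 > 0 → [-1, 0]
midpoint -0.5: f = 2 > 0 → [-1, -0.5]
midpoint -0.75: f = -0.375 < 0 → [-0.75, -0.5]
midpoint -0.625: f = 0.8438 > 0 → [-0.75, -0.625]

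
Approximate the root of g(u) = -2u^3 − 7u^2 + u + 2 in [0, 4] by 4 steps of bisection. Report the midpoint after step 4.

0.75

g(2) = -40 < 0, so the root lies in [0, 2]
g(1) = -6 < 0, so the root lies in [0, 1]
g(0.5) = 0.5 > 0, so the root lies in [0.5, 1]
g(0.75) = -2.0312 < 0, so the root lies in [0.5, 0.75]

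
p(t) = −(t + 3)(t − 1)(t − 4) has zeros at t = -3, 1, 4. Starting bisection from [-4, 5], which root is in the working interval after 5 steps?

m = 0.5, p(m) = -6.125 (−); new bracket [-4, 0.5]
m = -1.75, p(m) = -19.765625 (−); new bracket [-4, -1.75]
m = -2.875, p(m) = -3.330078 (−); new bracket [-4, -2.875]
m = -3.4375, p(m) = 14.4392 (+); new bracket [-3.4375, -2.875]
m = -3.15625, p(m) = 4.6474 (+); new bracket [-3.15625, -2.875]

-3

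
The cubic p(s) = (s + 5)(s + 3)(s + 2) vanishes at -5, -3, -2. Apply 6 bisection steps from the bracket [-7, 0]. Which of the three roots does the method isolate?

p(-3.5) = 1.125 > 0, so the root lies in [-7, -3.5]
p(-5.25) = -1.828125 < 0, so the root lies in [-5.25, -3.5]
p(-4.375) = 2.041016 > 0, so the root lies in [-5.25, -4.375]
p(-4.8125) = 0.9558 > 0, so the root lies in [-5.25, -4.8125]
p(-5.03125) = -0.1924 < 0, so the root lies in [-5.03125, -4.8125]
p(-4.921875) = 0.4387 > 0, so the root lies in [-5.03125, -4.921875]

-5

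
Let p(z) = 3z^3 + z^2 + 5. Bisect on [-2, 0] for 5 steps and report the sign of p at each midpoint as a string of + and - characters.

p(-1) = 3 > 0, so the root lies in [-2, -1]
p(-1.5) = -2.875 < 0, so the root lies in [-1.5, -1]
p(-1.25) = 0.703125 > 0, so the root lies in [-1.5, -1.25]
p(-1.375) = -0.9082 < 0, so the root lies in [-1.375, -1.25]
p(-1.3125) = -0.0603 < 0, so the root lies in [-1.3125, -1.25]

+-+--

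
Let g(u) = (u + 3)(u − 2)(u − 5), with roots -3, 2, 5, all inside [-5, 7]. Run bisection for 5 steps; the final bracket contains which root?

g(1) = 16 > 0, so the root lies in [-5, 1]
g(-2) = 28 > 0, so the root lies in [-5, -2]
g(-3.5) = -23.375 < 0, so the root lies in [-3.5, -2]
g(-2.75) = 9.2031 > 0, so the root lies in [-3.5, -2.75]
g(-3.125) = -5.2051 < 0, so the root lies in [-3.125, -2.75]

-3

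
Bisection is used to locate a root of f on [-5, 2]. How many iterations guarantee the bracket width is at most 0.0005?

Width after n steps is 7/2^n. Need 2^n ≥ 7/0.0005 = 14000.
2^13 = 8192 < 14000 ≤ 2^14 = 16384, so n = 14.

14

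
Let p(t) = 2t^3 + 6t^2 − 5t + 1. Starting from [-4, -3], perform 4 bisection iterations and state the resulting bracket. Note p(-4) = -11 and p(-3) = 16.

t = -3.5 gives p = 6.25, positive; keep [-4, -3.5]
t = -3.75 gives p = -1.34375, negative; keep [-3.75, -3.5]
t = -3.625 gives p = 2.699219, positive; keep [-3.75, -3.625]
t = -3.6875 gives p = 0.7407, positive; keep [-3.75, -3.6875]

[-3.75, -3.6875]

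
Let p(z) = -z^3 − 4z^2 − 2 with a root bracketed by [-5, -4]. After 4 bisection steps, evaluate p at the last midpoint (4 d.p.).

-0.9685

m = -4.5, p(m) = 8.125 (+); new bracket [-4.5, -4]
m = -4.25, p(m) = 2.515625 (+); new bracket [-4.25, -4]
m = -4.125, p(m) = 0.126953 (+); new bracket [-4.125, -4]
m = -4.0625, p(m) = -0.9685 (−); new bracket [-4.125, -4.0625]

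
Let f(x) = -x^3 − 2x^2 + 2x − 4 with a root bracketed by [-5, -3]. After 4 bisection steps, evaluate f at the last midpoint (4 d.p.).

0.7363

m = -4, f(m) = 20 (+); new bracket [-4, -3]
m = -3.5, f(m) = 7.375 (+); new bracket [-3.5, -3]
m = -3.25, f(m) = 2.703125 (+); new bracket [-3.25, -3]
m = -3.125, f(m) = 0.7363 (+); new bracket [-3.125, -3]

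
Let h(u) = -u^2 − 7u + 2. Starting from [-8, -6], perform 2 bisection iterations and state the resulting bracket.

u = -7 gives h = 2, positive; keep [-8, -7]
u = -7.5 gives h = -1.75, negative; keep [-7.5, -7]

[-7.5, -7]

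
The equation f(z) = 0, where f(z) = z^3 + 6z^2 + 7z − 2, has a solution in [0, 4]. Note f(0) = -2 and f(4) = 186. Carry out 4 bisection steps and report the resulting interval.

[0, 0.25]

z = 2 gives f = 44, positive; keep [0, 2]
z = 1 gives f = 12, positive; keep [0, 1]
z = 0.5 gives f = 3.125, positive; keep [0, 0.5]
z = 0.25 gives f = 0.1406, positive; keep [0, 0.25]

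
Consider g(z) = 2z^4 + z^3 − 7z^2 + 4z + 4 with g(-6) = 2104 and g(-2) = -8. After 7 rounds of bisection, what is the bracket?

midpoint -4: g = 324 > 0 → [-4, -2]
midpoint -3: g = 64 > 0 → [-3, -2]
midpoint -2.5: g = 12.75 > 0 → [-2.5, -2]
midpoint -2.25: g = -0.5703 < 0 → [-2.5, -2.25]
midpoint -2.375: g = 5.2524 > 0 → [-2.375, -2.25]
midpoint -2.3125: g = 2.1448 > 0 → [-2.3125, -2.25]
midpoint -2.28125: g = 0.7398 > 0 → [-2.28125, -2.25]

[-2.28125, -2.25]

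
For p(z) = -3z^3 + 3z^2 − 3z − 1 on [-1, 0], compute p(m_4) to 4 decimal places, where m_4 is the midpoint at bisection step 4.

0.3220

m = -0.5, p(m) = 1.625 (+); new bracket [-0.5, 0]
m = -0.25, p(m) = -0.015625 (−); new bracket [-0.5, -0.25]
m = -0.375, p(m) = 0.705078 (+); new bracket [-0.375, -0.25]
m = -0.3125, p(m) = 0.322 (+); new bracket [-0.3125, -0.25]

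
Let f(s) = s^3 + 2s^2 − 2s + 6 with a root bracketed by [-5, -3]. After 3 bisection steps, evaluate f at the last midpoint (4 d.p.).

s = -4 gives f = -18, negative; keep [-4, -3]
s = -3.5 gives f = -5.375, negative; keep [-3.5, -3]
s = -3.25 gives f = -0.703125, negative; keep [-3.25, -3]

-0.7031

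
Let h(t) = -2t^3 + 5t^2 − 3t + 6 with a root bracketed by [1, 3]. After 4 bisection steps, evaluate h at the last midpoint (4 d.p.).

midpoint 2: h = 4 > 0 → [2, 3]
midpoint 2.5: h = -1.5 < 0 → [2, 2.5]
midpoint 2.25: h = 1.78125 > 0 → [2.25, 2.5]
midpoint 2.375: h = 0.2852 > 0 → [2.375, 2.5]

0.2852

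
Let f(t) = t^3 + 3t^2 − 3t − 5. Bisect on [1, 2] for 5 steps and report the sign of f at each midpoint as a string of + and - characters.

f(1.5) = 0.625 > 0, so the root lies in [1, 1.5]
f(1.25) = -2.109375 < 0, so the root lies in [1.25, 1.5]
f(1.375) = -0.853516 < 0, so the root lies in [1.375, 1.5]
f(1.4375) = -0.1428 < 0, so the root lies in [1.4375, 1.5]
f(1.46875) = 0.2339 > 0, so the root lies in [1.4375, 1.46875]

+---+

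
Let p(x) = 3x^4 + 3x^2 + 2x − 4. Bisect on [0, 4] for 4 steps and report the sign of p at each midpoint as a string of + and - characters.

p(2) = 60 > 0, so the root lies in [0, 2]
p(1) = 4 > 0, so the root lies in [0, 1]
p(0.5) = -2.0625 < 0, so the root lies in [0.5, 1]
p(0.75) = 0.1367 > 0, so the root lies in [0.5, 0.75]

++-+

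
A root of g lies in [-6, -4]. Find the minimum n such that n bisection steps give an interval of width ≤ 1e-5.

Width after n steps is 2/2^n. Need 2^n ≥ 2/1e-5 = 200000.
2^17 = 131072 < 200000 ≤ 2^18 = 262144, so n = 18.

18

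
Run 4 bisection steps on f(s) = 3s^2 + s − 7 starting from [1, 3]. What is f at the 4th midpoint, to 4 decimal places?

0.0469

f(2) = 7 > 0, so the root lies in [1, 2]
f(1.5) = 1.25 > 0, so the root lies in [1, 1.5]
f(1.25) = -1.0625 < 0, so the root lies in [1.25, 1.5]
f(1.375) = 0.0469 > 0, so the root lies in [1.25, 1.375]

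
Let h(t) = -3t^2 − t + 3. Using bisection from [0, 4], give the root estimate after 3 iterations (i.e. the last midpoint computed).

0.5

h(2) = -11 < 0, so the root lies in [0, 2]
h(1) = -1 < 0, so the root lies in [0, 1]
h(0.5) = 1.75 > 0, so the root lies in [0.5, 1]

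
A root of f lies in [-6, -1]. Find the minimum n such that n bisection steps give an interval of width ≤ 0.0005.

14

Width after n steps is 5/2^n. Need 2^n ≥ 5/0.0005 = 10000.
2^13 = 8192 < 10000 ≤ 2^14 = 16384, so n = 14.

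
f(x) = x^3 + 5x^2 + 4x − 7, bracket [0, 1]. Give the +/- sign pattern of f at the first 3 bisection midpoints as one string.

x = 0.5 gives f = -3.625, negative; keep [0.5, 1]
x = 0.75 gives f = -0.765625, negative; keep [0.75, 1]
x = 0.875 gives f = 0.998047, positive; keep [0.75, 0.875]

--+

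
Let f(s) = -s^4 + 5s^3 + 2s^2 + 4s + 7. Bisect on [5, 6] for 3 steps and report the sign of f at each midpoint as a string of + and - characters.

midpoint 5.5: f = 6.3125 > 0 → [5.5, 6]
midpoint 5.75: f = -46.457031 < 0 → [5.5, 5.75]
midpoint 5.625: f = -18.455322 < 0 → [5.5, 5.625]

+--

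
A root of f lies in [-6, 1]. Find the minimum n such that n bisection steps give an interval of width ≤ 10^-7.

Width after n steps is 7/2^n. Need 2^n ≥ 7/10^-7 = 70000000.
2^26 = 67108864 < 70000000 ≤ 2^27 = 134217728, so n = 27.

27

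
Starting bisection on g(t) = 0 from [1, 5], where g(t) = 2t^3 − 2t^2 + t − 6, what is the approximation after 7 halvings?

m = 3, g(m) = 33 (+); new bracket [1, 3]
m = 2, g(m) = 4 (+); new bracket [1, 2]
m = 1.5, g(m) = -2.25 (−); new bracket [1.5, 2]
m = 1.75, g(m) = 0.3438 (+); new bracket [1.5, 1.75]
m = 1.625, g(m) = -1.0742 (−); new bracket [1.625, 1.75]
m = 1.6875, g(m) = -0.397 (−); new bracket [1.6875, 1.75]
m = 1.71875, g(m) = -0.0347 (−); new bracket [1.71875, 1.75]

1.71875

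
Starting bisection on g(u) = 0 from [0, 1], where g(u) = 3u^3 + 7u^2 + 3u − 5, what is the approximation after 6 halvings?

0.609375

g(0.5) = -1.375 < 0, so the root lies in [0.5, 1]
g(0.75) = 2.453125 > 0, so the root lies in [0.5, 0.75]
g(0.625) = 0.341797 > 0, so the root lies in [0.5, 0.625]
g(0.5625) = -0.5637 < 0, so the root lies in [0.5625, 0.625]
g(0.59375) = -0.123 < 0, so the root lies in [0.59375, 0.625]
g(0.609375) = 0.1063 > 0, so the root lies in [0.59375, 0.609375]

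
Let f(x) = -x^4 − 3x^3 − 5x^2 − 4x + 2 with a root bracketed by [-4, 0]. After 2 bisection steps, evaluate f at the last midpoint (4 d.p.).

m = -2, f(m) = -2 (−); new bracket [-2, 0]
m = -1, f(m) = 3 (+); new bracket [-2, -1]

3.0000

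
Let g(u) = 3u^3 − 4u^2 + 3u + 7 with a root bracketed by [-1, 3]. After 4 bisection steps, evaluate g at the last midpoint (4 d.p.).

midpoint 1: g = 9 > 0 → [-1, 1]
midpoint 0: g = 7 > 0 → [-1, 0]
midpoint -0.5: g = 4.125 > 0 → [-1, -0.5]
midpoint -0.75: g = 1.2344 > 0 → [-1, -0.75]

1.2344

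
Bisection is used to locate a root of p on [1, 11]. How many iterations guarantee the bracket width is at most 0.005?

Width after n steps is 10/2^n. Need 2^n ≥ 10/0.005 = 2000.
2^10 = 1024 < 2000 ≤ 2^11 = 2048, so n = 11.

11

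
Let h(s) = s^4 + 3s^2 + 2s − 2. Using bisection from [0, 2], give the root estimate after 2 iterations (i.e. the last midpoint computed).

h(1) = 4 > 0, so the root lies in [0, 1]
h(0.5) = -0.1875 < 0, so the root lies in [0.5, 1]

0.5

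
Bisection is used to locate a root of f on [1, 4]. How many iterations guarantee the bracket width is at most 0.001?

12

Width after n steps is 3/2^n. Need 2^n ≥ 3/0.001 = 3000.
2^11 = 2048 < 3000 ≤ 2^12 = 4096, so n = 12.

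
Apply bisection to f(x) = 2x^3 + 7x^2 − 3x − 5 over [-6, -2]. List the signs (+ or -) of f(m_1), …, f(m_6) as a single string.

x = -4 gives f = -9, negative; keep [-4, -2]
x = -3 gives f = 13, positive; keep [-4, -3]
x = -3.5 gives f = 5.5, positive; keep [-4, -3.5]
x = -3.75 gives f = -0.7812, negative; keep [-3.75, -3.5]
x = -3.625 gives f = 2.5898, positive; keep [-3.75, -3.625]
x = -3.6875 gives f = 0.9634, positive; keep [-3.75, -3.6875]

-++-++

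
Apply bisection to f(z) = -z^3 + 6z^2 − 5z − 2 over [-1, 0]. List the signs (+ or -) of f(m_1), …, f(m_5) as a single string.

f(-0.5) = 2.125 > 0, so the root lies in [-0.5, 0]
f(-0.25) = -0.359375 < 0, so the root lies in [-0.5, -0.25]
f(-0.375) = 0.771484 > 0, so the root lies in [-0.375, -0.25]
f(-0.3125) = 0.179 > 0, so the root lies in [-0.3125, -0.25]
f(-0.28125) = -0.0969 < 0, so the root lies in [-0.3125, -0.28125]

+-++-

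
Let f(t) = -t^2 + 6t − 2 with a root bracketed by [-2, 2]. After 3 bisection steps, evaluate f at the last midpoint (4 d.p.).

0.7500

f(0) = -2 < 0, so the root lies in [0, 2]
f(1) = 3 > 0, so the root lies in [0, 1]
f(0.5) = 0.75 > 0, so the root lies in [0, 0.5]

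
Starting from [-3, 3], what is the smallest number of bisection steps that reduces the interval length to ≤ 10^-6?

23

Width after n steps is 6/2^n. Need 2^n ≥ 6/10^-6 = 6000000.
2^22 = 4194304 < 6000000 ≤ 2^23 = 8388608, so n = 23.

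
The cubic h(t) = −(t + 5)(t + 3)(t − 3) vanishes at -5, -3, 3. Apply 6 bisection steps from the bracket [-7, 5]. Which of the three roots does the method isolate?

t = -1 gives h = 32, positive; keep [-1, 5]
t = 2 gives h = 35, positive; keep [2, 5]
t = 3.5 gives h = -27.625, negative; keep [2, 3.5]
t = 2.75 gives h = 11.1406, positive; keep [2.75, 3.5]
t = 3.125 gives h = -6.2207, negative; keep [2.75, 3.125]
t = 2.9375 gives h = 2.9456, positive; keep [2.9375, 3.125]

3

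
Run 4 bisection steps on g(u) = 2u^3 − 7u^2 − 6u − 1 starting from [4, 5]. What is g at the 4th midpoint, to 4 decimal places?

m = 4.5, g(m) = 12.5 (+); new bracket [4, 4.5]
m = 4.25, g(m) = 0.59375 (+); new bracket [4, 4.25]
m = 4.125, g(m) = -4.480469 (−); new bracket [4.125, 4.25]
m = 4.1875, g(m) = -2.0142 (−); new bracket [4.1875, 4.25]

-2.0142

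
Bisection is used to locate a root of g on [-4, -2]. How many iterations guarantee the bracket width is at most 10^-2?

Width after n steps is 2/2^n. Need 2^n ≥ 2/10^-2 = 200.
2^7 = 128 < 200 ≤ 2^8 = 256, so n = 8.

8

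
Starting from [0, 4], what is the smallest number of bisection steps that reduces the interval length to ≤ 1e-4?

Width after n steps is 4/2^n. Need 2^n ≥ 4/1e-4 = 40000.
2^15 = 32768 < 40000 ≤ 2^16 = 65536, so n = 16.

16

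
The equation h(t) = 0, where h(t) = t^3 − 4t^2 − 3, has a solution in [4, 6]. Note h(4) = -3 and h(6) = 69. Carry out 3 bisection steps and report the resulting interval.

t = 5 gives h = 22, positive; keep [4, 5]
t = 4.5 gives h = 7.125, positive; keep [4, 4.5]
t = 4.25 gives h = 1.515625, positive; keep [4, 4.25]

[4, 4.25]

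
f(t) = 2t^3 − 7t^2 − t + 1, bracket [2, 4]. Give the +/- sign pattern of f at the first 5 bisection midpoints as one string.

f(3) = -11 < 0, so the root lies in [3, 4]
f(3.5) = -2.5 < 0, so the root lies in [3.5, 4]
f(3.75) = 4.28125 > 0, so the root lies in [3.5, 3.75]
f(3.625) = 0.6602 > 0, so the root lies in [3.5, 3.625]
f(3.5625) = -0.9761 < 0, so the root lies in [3.5625, 3.625]

--++-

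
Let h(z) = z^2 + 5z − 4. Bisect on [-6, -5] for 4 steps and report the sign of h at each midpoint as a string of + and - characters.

-+--

midpoint -5.5: h = -1.25 < 0 → [-6, -5.5]
midpoint -5.75: h = 0.3125 > 0 → [-5.75, -5.5]
midpoint -5.625: h = -0.484375 < 0 → [-5.75, -5.625]
midpoint -5.6875: h = -0.0898 < 0 → [-5.75, -5.6875]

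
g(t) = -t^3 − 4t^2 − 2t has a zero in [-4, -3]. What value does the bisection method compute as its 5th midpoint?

g(-3.5) = 0.875 > 0, so the root lies in [-3.5, -3]
g(-3.25) = -1.421875 < 0, so the root lies in [-3.5, -3.25]
g(-3.375) = -0.369141 < 0, so the root lies in [-3.5, -3.375]
g(-3.4375) = 0.2283 > 0, so the root lies in [-3.4375, -3.375]
g(-3.40625) = -0.0765 < 0, so the root lies in [-3.4375, -3.40625]

-3.40625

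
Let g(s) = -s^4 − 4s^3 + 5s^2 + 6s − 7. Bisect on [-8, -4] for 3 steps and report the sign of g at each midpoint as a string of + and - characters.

midpoint -6: g = -295 < 0 → [-6, -4]
midpoint -5: g = -37 < 0 → [-5, -4]
midpoint -4.5: g = 21.6875 > 0 → [-5, -4.5]

--+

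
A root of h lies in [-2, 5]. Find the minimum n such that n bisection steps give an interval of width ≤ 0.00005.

18

Width after n steps is 7/2^n. Need 2^n ≥ 7/0.00005 = 140000.
2^17 = 131072 < 140000 ≤ 2^18 = 262144, so n = 18.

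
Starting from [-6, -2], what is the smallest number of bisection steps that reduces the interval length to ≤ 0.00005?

Width after n steps is 4/2^n. Need 2^n ≥ 4/0.00005 = 80000.
2^16 = 65536 < 80000 ≤ 2^17 = 131072, so n = 17.

17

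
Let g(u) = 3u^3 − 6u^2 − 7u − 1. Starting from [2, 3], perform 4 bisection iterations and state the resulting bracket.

[2.8125, 2.875]

m = 2.5, g(m) = -9.125 (−); new bracket [2.5, 3]
m = 2.75, g(m) = -3.234375 (−); new bracket [2.75, 3]
m = 2.875, g(m) = 0.572266 (+); new bracket [2.75, 2.875]
m = 2.8125, g(m) = -1.4065 (−); new bracket [2.8125, 2.875]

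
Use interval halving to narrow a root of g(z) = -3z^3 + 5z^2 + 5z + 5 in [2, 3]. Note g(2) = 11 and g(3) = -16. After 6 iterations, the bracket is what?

[2.5625, 2.578125]

g(2.5) = 1.875 > 0, so the root lies in [2.5, 3]
g(2.75) = -5.828125 < 0, so the root lies in [2.5, 2.75]
g(2.625) = -1.685547 < 0, so the root lies in [2.5, 2.625]
g(2.5625) = 0.1653 > 0, so the root lies in [2.5625, 2.625]
g(2.59375) = -0.7422 < 0, so the root lies in [2.5625, 2.59375]
g(2.578125) = -0.284 < 0, so the root lies in [2.5625, 2.578125]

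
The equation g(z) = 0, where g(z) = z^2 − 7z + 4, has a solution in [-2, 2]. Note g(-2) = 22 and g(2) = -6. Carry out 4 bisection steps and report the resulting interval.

g(0) = 4 > 0, so the root lies in [0, 2]
g(1) = -2 < 0, so the root lies in [0, 1]
g(0.5) = 0.75 > 0, so the root lies in [0.5, 1]
g(0.75) = -0.6875 < 0, so the root lies in [0.5, 0.75]

[0.5, 0.75]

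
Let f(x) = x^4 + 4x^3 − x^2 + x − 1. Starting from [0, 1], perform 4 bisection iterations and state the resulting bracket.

midpoint 0.5: f = -0.1875 < 0 → [0.5, 1]
midpoint 0.75: f = 1.191406 > 0 → [0.5, 0.75]
midpoint 0.625: f = 0.363525 > 0 → [0.5, 0.625]
midpoint 0.5625: f = 0.0581 > 0 → [0.5, 0.5625]

[0.5, 0.5625]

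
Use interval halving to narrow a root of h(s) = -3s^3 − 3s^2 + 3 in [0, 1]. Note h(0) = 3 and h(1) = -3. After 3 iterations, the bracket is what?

[0.75, 0.875]

h(0.5) = 1.875 > 0, so the root lies in [0.5, 1]
h(0.75) = 0.046875 > 0, so the root lies in [0.75, 1]
h(0.875) = -1.306641 < 0, so the root lies in [0.75, 0.875]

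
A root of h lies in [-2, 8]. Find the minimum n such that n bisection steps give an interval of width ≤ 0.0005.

15

Width after n steps is 10/2^n. Need 2^n ≥ 10/0.0005 = 20000.
2^14 = 16384 < 20000 ≤ 2^15 = 32768, so n = 15.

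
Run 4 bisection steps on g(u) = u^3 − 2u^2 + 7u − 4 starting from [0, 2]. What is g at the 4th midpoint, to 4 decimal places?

g(1) = 2 > 0, so the root lies in [0, 1]
g(0.5) = -0.875 < 0, so the root lies in [0.5, 1]
g(0.75) = 0.546875 > 0, so the root lies in [0.5, 0.75]
g(0.625) = -0.1621 < 0, so the root lies in [0.625, 0.75]

-0.1621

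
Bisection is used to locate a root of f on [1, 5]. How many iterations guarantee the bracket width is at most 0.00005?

Width after n steps is 4/2^n. Need 2^n ≥ 4/0.00005 = 80000.
2^16 = 65536 < 80000 ≤ 2^17 = 131072, so n = 17.

17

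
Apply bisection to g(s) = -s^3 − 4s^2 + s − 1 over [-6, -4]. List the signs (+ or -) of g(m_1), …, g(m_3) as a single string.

s = -5 gives g = 19, positive; keep [-5, -4]
s = -4.5 gives g = 4.625, positive; keep [-4.5, -4]
s = -4.25 gives g = -0.734375, negative; keep [-4.5, -4.25]

++-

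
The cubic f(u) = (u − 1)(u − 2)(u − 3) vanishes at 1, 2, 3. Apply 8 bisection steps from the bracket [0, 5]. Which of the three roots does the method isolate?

u = 2.5 gives f = -0.375, negative; keep [2.5, 5]
u = 3.75 gives f = 3.609375, positive; keep [2.5, 3.75]
u = 3.125 gives f = 0.298828, positive; keep [2.5, 3.125]
u = 2.8125 gives f = -0.2761, negative; keep [2.8125, 3.125]
u = 2.96875 gives f = -0.0596, negative; keep [2.96875, 3.125]
u = 3.046875 gives f = 0.1004, positive; keep [2.96875, 3.046875]
u = 3.0078125 gives f = 0.0158, positive; keep [2.96875, 3.0078125]
u = 2.98828125 gives f = -0.023, negative; keep [2.98828125, 3.0078125]

3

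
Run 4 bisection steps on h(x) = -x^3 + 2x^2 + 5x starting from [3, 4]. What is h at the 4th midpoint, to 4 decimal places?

midpoint 3.5: h = -0.875 < 0 → [3, 3.5]
midpoint 3.25: h = 3.046875 > 0 → [3.25, 3.5]
midpoint 3.375: h = 1.212891 > 0 → [3.375, 3.5]
midpoint 3.4375: h = 0.2014 > 0 → [3.4375, 3.5]

0.2014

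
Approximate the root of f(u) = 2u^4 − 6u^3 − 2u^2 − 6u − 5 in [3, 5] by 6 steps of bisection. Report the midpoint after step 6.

f(4) = 67 > 0, so the root lies in [3, 4]
f(3.5) = -7.625 < 0, so the root lies in [3.5, 4]
f(3.75) = 23.476562 > 0, so the root lies in [3.5, 3.75]
f(3.625) = 6.5122 > 0, so the root lies in [3.5, 3.625]
f(3.5625) = -0.893 < 0, so the root lies in [3.5625, 3.625]
f(3.59375) = 2.7234 > 0, so the root lies in [3.5625, 3.59375]

3.59375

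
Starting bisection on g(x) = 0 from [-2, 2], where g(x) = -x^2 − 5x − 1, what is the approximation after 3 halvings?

m = 0, g(m) = -1 (−); new bracket [-2, 0]
m = -1, g(m) = 3 (+); new bracket [-1, 0]
m = -0.5, g(m) = 1.25 (+); new bracket [-0.5, 0]

-0.5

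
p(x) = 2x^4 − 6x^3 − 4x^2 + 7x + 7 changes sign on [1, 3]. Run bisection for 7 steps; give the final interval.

[1.40625, 1.421875]

x = 2 gives p = -11, negative; keep [1, 2]
x = 1.5 gives p = -1.625, negative; keep [1, 1.5]
x = 1.25 gives p = 2.664062, positive; keep [1.25, 1.5]
x = 1.375 gives p = 0.6138, positive; keep [1.375, 1.5]
x = 1.4375 gives p = -0.4858, negative; keep [1.375, 1.4375]
x = 1.40625 gives p = 0.0694, positive; keep [1.40625, 1.4375]
x = 1.421875 gives p = -0.2069, negative; keep [1.40625, 1.421875]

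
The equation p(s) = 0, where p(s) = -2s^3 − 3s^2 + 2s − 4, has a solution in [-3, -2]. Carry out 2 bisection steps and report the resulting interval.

[-2.5, -2.25]

m = -2.5, p(m) = 3.5 (+); new bracket [-2.5, -2]
m = -2.25, p(m) = -0.90625 (−); new bracket [-2.5, -2.25]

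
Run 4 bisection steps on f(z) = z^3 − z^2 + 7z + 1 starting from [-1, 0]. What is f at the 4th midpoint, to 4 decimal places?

f(-0.5) = -2.875 < 0, so the root lies in [-0.5, 0]
f(-0.25) = -0.828125 < 0, so the root lies in [-0.25, 0]
f(-0.125) = 0.107422 > 0, so the root lies in [-0.25, -0.125]
f(-0.1875) = -0.3542 < 0, so the root lies in [-0.1875, -0.125]

-0.3542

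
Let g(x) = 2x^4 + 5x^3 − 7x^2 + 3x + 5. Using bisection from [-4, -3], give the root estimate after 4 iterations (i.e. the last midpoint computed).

-3.5625

x = -3.5 gives g = -5.5, negative; keep [-4, -3.5]
x = -3.75 gives g = 27.148438, positive; keep [-3.75, -3.5]
x = -3.625 gives g = 9.318848, positive; keep [-3.625, -3.5]
x = -3.5625 gives g = 1.5506, positive; keep [-3.5625, -3.5]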